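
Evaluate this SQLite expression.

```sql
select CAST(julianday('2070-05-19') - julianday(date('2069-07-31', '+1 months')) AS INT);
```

261

Adding +1 month to 2069-07-31 gives 2069-08-31.
0 days remain in August 2069 after the 31st (31 − 31).
Full months from September 2069 through April 2070 contribute their day counts.
Then 19 days into May 2070.
Total: 0 + 30 + 31 + 30 + 31 + 31 + 28 + 31 + 30 + 19 = 261.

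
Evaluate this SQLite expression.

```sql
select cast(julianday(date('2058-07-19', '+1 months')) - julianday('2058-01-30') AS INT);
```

Adding +1 month to 2058-07-19 gives 2058-08-19.
1 day remains in January 2058 after the 30th (31 − 30).
Full months from February 2058 through July 2058 contribute their day counts.
Then 19 days into August 2058.
Total: 1 + 28 + 31 + 30 + 31 + 30 + 31 + 19 = 201.

201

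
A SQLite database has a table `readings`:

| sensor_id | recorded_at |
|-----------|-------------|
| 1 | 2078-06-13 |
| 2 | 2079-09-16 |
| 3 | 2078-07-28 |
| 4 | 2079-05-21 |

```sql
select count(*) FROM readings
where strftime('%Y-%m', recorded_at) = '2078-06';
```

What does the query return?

Rows with year-month 2078-06: 2078-06-13 → 1.

1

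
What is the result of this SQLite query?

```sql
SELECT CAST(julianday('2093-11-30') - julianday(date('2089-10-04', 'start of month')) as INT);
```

`start of month` rewinds 2089-10-04 to 2089-10-01.
30 days remain in October 2089 after the 1st (31 − 1).
Full months from November 2089 through October 2093 contribute their day counts.
Then 30 days into November 2093.
Total: 30 + 30 + 31 + 31 + 28 + 31 + 30 + 31 + 30 + 31 + 31 + 30 + 31 + 30 + 31 + 31 + 28 + 31 + 30 + 31 + 30 + 31 + 31 + 30 + 31 + 30 + 31 + 31 + 29 + 31 + 30 + 31 + 30 + 31 + 31 + 30 + 31 + 30 + 31 + 31 + 28 + 31 + 30 + 31 + 30 + 31 + 31 + 30 + 31 + 30 = 1521.

1521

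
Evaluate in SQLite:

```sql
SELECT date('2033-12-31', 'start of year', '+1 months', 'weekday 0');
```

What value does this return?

`start of year` rewinds 2033-12-31 to 2033-01-01.
Adding +1 month to 2033-01-01 gives 2033-02-01.
`weekday 0` advances to the next Sunday; 2033-02-01 is a Tuesday, so it moves forward to 2033-02-06.

2033-02-06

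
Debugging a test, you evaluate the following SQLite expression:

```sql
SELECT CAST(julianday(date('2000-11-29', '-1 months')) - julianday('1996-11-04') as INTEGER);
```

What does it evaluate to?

Adding -1 month to 2000-11-29 gives 2000-10-29.
26 days remain in November 1996 after the 4th (30 − 4).
Full months from December 1996 through September 2000 contribute their day counts.
Then 29 days into October 2000.
Total: 26 + 31 + 31 + 28 + 31 + 30 + 31 + 30 + 31 + 31 + 30 + 31 + 30 + 31 + 31 + 28 + 31 + 30 + 31 + 30 + 31 + 31 + 30 + 31 + 30 + 31 + 31 + 28 + 31 + 30 + 31 + 30 + 31 + 31 + 30 + 31 + 30 + 31 + 31 + 29 + 31 + 30 + 31 + 30 + 31 + 31 + 30 + 29 = 1455.

1455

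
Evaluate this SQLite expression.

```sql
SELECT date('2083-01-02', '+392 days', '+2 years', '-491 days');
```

Applying '+392 days' to 2083-01-02: counting 392 days forward gives 2084-01-29.
Adding +2 years to 2084-01-29 gives 2086-01-29.
Applying '-491 days' to 2086-01-29: counting 491 days back gives 2084-09-25.

2084-09-25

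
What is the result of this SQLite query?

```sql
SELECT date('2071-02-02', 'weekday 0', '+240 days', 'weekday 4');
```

2071-10-08

`weekday 0` advances to the next Sunday; 2071-02-02 is a Monday, so it moves forward to 2071-02-08.
Applying '+240 days' to 2071-02-08: counting 240 days forward gives 2071-10-06.
`weekday 4` advances to the next Thursday; 2071-10-06 is a Tuesday, so it moves forward to 2071-10-08.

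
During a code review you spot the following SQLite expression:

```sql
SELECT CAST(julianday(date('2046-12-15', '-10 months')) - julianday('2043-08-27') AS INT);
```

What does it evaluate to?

Adding -10 months to 2046-12-15 gives 2046-02-15.
4 days remain in August 2043 after the 27th (31 − 27).
Full months from September 2043 through January 2046 contribute their day counts.
Then 15 days into February 2046.
Total: 4 + 30 + 31 + 30 + 31 + 31 + 29 + 31 + 30 + 31 + 30 + 31 + 31 + 30 + 31 + 30 + 31 + 31 + 28 + 31 + 30 + 31 + 30 + 31 + 31 + 30 + 31 + 30 + 31 + 31 + 15 = 903.

903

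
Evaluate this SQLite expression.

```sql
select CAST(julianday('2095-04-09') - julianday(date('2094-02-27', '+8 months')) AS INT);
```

Adding +8 months to 2094-02-27 gives 2094-10-27.
4 days remain in October 2094 after the 27th (31 − 27).
November 2094: 30 days.
December 2094: 31 days.
January 2095: 31 days.
February 2095: 28 days.
March 2095: 31 days.
Then 9 days into April 2095.
Total: 4 + 30 + 31 + 31 + 28 + 31 + 9 = 164.

164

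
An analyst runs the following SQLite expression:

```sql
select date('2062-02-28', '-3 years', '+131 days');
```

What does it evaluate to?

2059-07-09

Adding -3 years to 2062-02-28 gives 2059-02-28.
Applying '+131 days' to 2059-02-28: counting 131 days forward gives 2059-07-09.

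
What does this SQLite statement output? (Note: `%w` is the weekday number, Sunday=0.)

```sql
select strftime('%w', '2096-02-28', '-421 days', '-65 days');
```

First apply '-421 days', '-65 days': 2096-02-28 → 2094-10-30.
2094-10-30 is a Saturday; with Sunday=0 that is 6.

6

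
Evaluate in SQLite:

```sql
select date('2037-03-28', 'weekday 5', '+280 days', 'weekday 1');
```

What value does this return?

`weekday 5` advances to the next Friday; 2037-03-28 is a Saturday, so it moves forward to 2037-04-03.
Applying '+280 days' to 2037-04-03: counting 280 days forward gives 2038-01-08.
`weekday 1` advances to the next Monday; 2038-01-08 is a Friday, so it moves forward to 2038-01-11.

2038-01-11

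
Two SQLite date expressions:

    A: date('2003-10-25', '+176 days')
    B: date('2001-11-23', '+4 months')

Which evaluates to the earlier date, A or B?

A = 2004-04-18.
B = 2002-03-23.
B is earlier.

B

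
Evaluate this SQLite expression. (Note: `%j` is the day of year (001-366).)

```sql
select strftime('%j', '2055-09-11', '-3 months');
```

First apply '-3 months': 2055-09-11 → 2055-06-11.
Day-of-year for 2055-06-11: days since 2055-01-01 inclusive = 162, zero-padded to 162.

162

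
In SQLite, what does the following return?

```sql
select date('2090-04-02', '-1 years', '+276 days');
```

Adding -1 year to 2090-04-02 gives 2089-04-02.
Applying '+276 days' to 2089-04-02: counting 276 days forward gives 2090-01-03.

2090-01-03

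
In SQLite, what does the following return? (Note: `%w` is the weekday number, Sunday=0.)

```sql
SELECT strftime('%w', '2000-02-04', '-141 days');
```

4

First apply '-141 days': 2000-02-04 → 1999-09-16.
1999-09-16 is a Thursday; with Sunday=0 that is 4.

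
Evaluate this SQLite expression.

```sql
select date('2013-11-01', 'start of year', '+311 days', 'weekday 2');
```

`start of year` rewinds 2013-11-01 to 2013-01-01.
Applying '+311 days' to 2013-01-01: counting 311 days forward gives 2013-11-08.
`weekday 2` advances to the next Tuesday; 2013-11-08 is a Friday, so it moves forward to 2013-11-12.

2013-11-12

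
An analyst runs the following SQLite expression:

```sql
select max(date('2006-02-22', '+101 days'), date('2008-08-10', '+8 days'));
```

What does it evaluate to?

date('2006-02-22', '+101 days') → 2006-06-03.
date('2008-08-10', '+8 days') → 2008-08-18.
Later of the two is 2008-08-18.

2008-08-18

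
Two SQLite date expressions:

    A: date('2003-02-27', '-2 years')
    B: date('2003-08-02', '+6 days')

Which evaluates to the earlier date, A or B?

A = 2001-02-27.
B = 2003-08-08.
A is earlier.

A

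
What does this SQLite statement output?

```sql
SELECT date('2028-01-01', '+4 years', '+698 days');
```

Adding +4 years to 2028-01-01 gives 2032-01-01.
Applying '+698 days' to 2032-01-01: counting 698 days forward gives 2033-11-29.

2033-11-29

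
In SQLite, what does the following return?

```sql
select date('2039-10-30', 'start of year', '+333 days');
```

`start of year` rewinds 2039-10-30 to 2039-01-01.
Applying '+333 days' to 2039-01-01: counting 333 days forward gives 2039-11-30.

2039-11-30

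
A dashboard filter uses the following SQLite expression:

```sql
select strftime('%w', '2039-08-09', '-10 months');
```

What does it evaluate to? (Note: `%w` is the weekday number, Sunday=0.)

First apply '-10 months': 2039-08-09 → 2038-10-09.
2038-10-09 is a Saturday; with Sunday=0 that is 6.

6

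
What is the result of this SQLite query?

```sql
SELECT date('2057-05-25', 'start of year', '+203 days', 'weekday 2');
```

`start of year` rewinds 2057-05-25 to 2057-01-01.
Applying '+203 days' to 2057-01-01: counting 203 days forward gives 2057-07-23.
`weekday 2` advances to the next Tuesday; 2057-07-23 is a Monday, so it moves forward to 2057-07-24.

2057-07-24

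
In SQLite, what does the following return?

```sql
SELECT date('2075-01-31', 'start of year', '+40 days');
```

2075-02-10

`start of year` rewinds 2075-01-31 to 2075-01-01.
January 2075 has 31 days; 30 remain after the 1st, so 31 days reach 2075-02-01.
Advancing 9 more days within February lands on 2075-02-10.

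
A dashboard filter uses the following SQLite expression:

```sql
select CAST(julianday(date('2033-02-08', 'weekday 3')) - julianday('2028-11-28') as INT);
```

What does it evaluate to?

`weekday 3` advances to the next Wednesday; 2033-02-08 is a Tuesday, so it moves forward to 2033-02-09.
2 days remain in November 2028 after the 28th (30 − 28).
Full months from December 2028 through January 2033 contribute their day counts.
Then 9 days into February 2033.
Total: 2 + 31 + 31 + 28 + 31 + 30 + 31 + 30 + 31 + 31 + 30 + 31 + 30 + 31 + 31 + 28 + 31 + 30 + 31 + 30 + 31 + 31 + 30 + 31 + 30 + 31 + 31 + 28 + 31 + 30 + 31 + 30 + 31 + 31 + 30 + 31 + 30 + 31 + 31 + 29 + 31 + 30 + 31 + 30 + 31 + 31 + 30 + 31 + 30 + 31 + 31 + 9 = 1534.

1534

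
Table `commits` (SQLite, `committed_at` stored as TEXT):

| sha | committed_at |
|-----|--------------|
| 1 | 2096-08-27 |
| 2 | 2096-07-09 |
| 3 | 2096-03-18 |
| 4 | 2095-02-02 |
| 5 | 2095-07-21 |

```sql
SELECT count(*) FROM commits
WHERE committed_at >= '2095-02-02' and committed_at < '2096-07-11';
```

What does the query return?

Rows in [2095-02-02, 2096-07-11): 2096-07-09, 2096-03-18, 2095-02-02, 2095-07-21 → 4 rows.

4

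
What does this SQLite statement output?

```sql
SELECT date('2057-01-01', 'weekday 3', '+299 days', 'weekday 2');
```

2057-10-30

`weekday 3` advances to the next Wednesday; 2057-01-01 is a Monday, so it moves forward to 2057-01-03.
Applying '+299 days' to 2057-01-03: counting 299 days forward gives 2057-10-29.
`weekday 2` advances to the next Tuesday; 2057-10-29 is a Monday, so it moves forward to 2057-10-30.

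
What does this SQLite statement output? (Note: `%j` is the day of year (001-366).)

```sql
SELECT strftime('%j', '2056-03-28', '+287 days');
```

First apply '+287 days': 2056-03-28 → 2057-01-09.
Day-of-year for 2057-01-09: days since 2057-01-01 inclusive = 9, zero-padded to 009.

009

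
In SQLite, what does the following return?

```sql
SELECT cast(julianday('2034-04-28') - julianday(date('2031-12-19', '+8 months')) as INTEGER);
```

617

Adding +8 months to 2031-12-19 gives 2032-08-19.
12 days remain in August 2032 after the 19th (31 − 19).
Full months from September 2032 through March 2034 contribute their day counts.
Then 28 days into April 2034.
Total: 12 + 30 + 31 + 30 + 31 + 31 + 28 + 31 + 30 + 31 + 30 + 31 + 31 + 30 + 31 + 30 + 31 + 31 + 28 + 31 + 28 = 617.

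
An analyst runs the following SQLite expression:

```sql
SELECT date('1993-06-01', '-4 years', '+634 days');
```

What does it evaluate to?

Adding -4 years to 1993-06-01 gives 1989-06-01.
Applying '+634 days' to 1989-06-01: counting 634 days forward gives 1991-02-25.

1991-02-25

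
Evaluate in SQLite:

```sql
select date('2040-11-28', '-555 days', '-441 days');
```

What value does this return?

2038-03-08

Applying '-555 days' to 2040-11-28: counting 555 days back gives 2039-05-23.
Applying '-441 days' to 2039-05-23: counting 441 days back gives 2038-03-08.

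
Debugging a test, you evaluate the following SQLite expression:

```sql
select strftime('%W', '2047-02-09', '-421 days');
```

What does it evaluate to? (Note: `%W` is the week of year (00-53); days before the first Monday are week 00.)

First apply '-421 days': 2047-02-09 → 2045-12-15.
2045-12-15 is a Friday. SQLite's %W counts Mondays since the year started; the result is 50.

50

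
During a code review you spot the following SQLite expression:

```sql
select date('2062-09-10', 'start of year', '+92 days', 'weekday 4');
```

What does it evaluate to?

2062-04-06

`start of year` rewinds 2062-09-10 to 2062-01-01.
Applying '+92 days' to 2062-01-01: counting 92 days forward gives 2062-04-03.
`weekday 4` advances to the next Thursday; 2062-04-03 is a Monday, so it moves forward to 2062-04-06.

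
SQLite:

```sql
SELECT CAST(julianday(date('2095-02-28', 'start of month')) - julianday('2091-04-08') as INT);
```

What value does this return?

1395

`start of month` rewinds 2095-02-28 to 2095-02-01.
22 days remain in April 2091 after the 8th (30 − 8).
Full months from May 2091 through January 2095 contribute their day counts.
Then 1 day into February 2095.
Total: 22 + 31 + 30 + 31 + 31 + 30 + 31 + 30 + 31 + 31 + 29 + 31 + 30 + 31 + 30 + 31 + 31 + 30 + 31 + 30 + 31 + 31 + 28 + 31 + 30 + 31 + 30 + 31 + 31 + 30 + 31 + 30 + 31 + 31 + 28 + 31 + 30 + 31 + 30 + 31 + 31 + 30 + 31 + 30 + 31 + 31 + 1 = 1395.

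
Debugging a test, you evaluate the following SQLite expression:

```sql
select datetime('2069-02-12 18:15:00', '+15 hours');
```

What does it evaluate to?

2069-02-13 09:15:00

+15 hours from 2069-02-12 18:15:00 is 2069-02-13 09:15:00 (crosses midnight).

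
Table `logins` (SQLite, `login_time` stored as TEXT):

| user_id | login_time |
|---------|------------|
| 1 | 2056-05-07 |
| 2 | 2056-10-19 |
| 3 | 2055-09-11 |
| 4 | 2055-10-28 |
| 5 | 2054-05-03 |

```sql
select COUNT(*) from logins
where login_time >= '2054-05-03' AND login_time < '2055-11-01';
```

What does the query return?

3

Rows in [2054-05-03, 2055-11-01): 2055-09-11, 2055-10-28, 2054-05-03 → 3 rows.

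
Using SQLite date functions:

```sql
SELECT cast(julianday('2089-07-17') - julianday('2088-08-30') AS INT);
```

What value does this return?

1 day remains in August 2088 after the 30th (31 − 30).
Full months from September 2088 through June 2089 contribute their day counts.
Then 17 days into July 2089.
Total: 1 + 30 + 31 + 30 + 31 + 31 + 28 + 31 + 30 + 31 + 30 + 17 = 321.

321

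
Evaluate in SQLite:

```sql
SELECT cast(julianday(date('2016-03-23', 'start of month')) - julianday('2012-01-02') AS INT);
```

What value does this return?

1520

`start of month` rewinds 2016-03-23 to 2016-03-01.
29 days remain in January 2012 after the 2nd (31 − 2).
Full months from February 2012 through February 2016 contribute their day counts.
Then 1 day into March 2016.
Total: 29 + 29 + 31 + 30 + 31 + 30 + 31 + 31 + 30 + 31 + 30 + 31 + 31 + 28 + 31 + 30 + 31 + 30 + 31 + 31 + 30 + 31 + 30 + 31 + 31 + 28 + 31 + 30 + 31 + 30 + 31 + 31 + 30 + 31 + 30 + 31 + 31 + 28 + 31 + 30 + 31 + 30 + 31 + 31 + 30 + 31 + 30 + 31 + 31 + 29 + 1 = 1520.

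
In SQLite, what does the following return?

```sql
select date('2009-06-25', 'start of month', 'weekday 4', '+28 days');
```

2009-07-02

`start of month` rewinds 2009-06-25 to 2009-06-01.
`weekday 4` advances to the next Thursday; 2009-06-01 is a Monday, so it moves forward to 2009-06-04.
June 2009 has 30 days; 26 remain after the 4th, so 27 days reach 2009-07-01.
Advancing 1 more day within July lands on 2009-07-02.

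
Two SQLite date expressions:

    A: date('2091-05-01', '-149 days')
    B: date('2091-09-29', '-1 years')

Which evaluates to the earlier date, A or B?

A = 2090-12-03.
B = 2090-09-29.
B is earlier.

B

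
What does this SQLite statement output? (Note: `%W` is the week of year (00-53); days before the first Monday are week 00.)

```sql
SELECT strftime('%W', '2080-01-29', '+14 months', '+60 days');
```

21

First apply '+14 months', '+60 days': 2080-01-29 → 2081-05-28.
2081-05-28 is a Wednesday. SQLite's %W counts Mondays since the year started; the result is 21.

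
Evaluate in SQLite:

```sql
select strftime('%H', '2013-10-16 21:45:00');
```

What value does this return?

21

`%H` extracts the 2-digit hour (00-23): 21.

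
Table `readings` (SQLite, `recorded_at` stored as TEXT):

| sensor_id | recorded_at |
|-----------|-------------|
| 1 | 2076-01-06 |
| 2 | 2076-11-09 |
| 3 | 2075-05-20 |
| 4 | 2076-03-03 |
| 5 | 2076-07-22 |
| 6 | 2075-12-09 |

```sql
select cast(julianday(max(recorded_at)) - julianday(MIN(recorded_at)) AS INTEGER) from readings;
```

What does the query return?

539

MIN = 2075-05-20, MAX = 2076-11-09.
11 days remain in May 2075 after the 20th (31 − 20).
Full months from June 2075 through October 2076 contribute their day counts.
Then 9 days into November 2076.
Total: 11 + 30 + 31 + 31 + 30 + 31 + 30 + 31 + 31 + 29 + 31 + 30 + 31 + 30 + 31 + 31 + 30 + 31 + 9 = 539.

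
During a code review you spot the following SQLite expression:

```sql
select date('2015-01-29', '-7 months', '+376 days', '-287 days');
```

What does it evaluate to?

2014-09-26

Adding -7 months to 2015-01-29 gives 2014-06-29.
Applying '+376 days' to 2014-06-29: counting 376 days forward gives 2015-07-10.
Applying '-287 days' to 2015-07-10: counting 287 days back gives 2014-09-26.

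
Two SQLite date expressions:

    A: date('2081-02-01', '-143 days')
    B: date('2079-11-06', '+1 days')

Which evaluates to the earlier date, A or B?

B

A = 2080-09-11.
B = 2079-11-07.
B is earlier.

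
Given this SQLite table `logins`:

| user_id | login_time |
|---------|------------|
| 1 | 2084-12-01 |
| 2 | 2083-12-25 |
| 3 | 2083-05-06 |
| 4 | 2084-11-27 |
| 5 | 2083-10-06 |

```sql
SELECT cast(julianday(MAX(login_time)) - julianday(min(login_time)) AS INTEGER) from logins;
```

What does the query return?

MIN = 2083-05-06, MAX = 2084-12-01.
25 days remain in May 2083 after the 6th (31 − 6).
Full months from June 2083 through November 2084 contribute their day counts.
Then 1 day into December 2084.
Total: 25 + 30 + 31 + 31 + 30 + 31 + 30 + 31 + 31 + 29 + 31 + 30 + 31 + 30 + 31 + 31 + 30 + 31 + 30 + 1 = 575.

575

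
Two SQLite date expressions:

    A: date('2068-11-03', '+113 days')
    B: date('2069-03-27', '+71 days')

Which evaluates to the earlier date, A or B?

A = 2069-02-24.
B = 2069-06-06.
A is earlier.

A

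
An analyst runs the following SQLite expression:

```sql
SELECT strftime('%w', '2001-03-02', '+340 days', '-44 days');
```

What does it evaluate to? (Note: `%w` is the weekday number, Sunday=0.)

First apply '+340 days', '-44 days': 2001-03-02 → 2001-12-23.
2001-12-23 is a Sunday; with Sunday=0 that is 0.

0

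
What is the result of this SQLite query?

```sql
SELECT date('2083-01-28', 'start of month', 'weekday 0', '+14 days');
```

`start of month` rewinds 2083-01-28 to 2083-01-01.
`weekday 0` advances to the next Sunday; 2083-01-01 is a Friday, so it moves forward to 2083-01-03.
Advancing 14 more days within January lands on 2083-01-17.

2083-01-17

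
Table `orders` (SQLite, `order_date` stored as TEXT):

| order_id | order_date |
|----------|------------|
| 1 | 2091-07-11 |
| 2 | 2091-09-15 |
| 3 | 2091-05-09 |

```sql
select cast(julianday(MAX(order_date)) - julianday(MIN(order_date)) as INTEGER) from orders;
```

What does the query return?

129

MIN = 2091-05-09, MAX = 2091-09-15.
22 days remain in May 2091 after the 9th (31 − 9).
June 2091: 30 days.
July 2091: 31 days.
August 2091: 31 days.
Then 15 days into September 2091.
Total: 22 + 30 + 31 + 31 + 15 = 129.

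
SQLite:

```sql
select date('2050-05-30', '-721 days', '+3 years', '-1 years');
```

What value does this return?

Applying '-721 days' to 2050-05-30: counting 721 days back gives 2048-06-08.
Adding +3 years to 2048-06-08 gives 2051-06-08.
Adding -1 year to 2051-06-08 gives 2050-06-08.

2050-06-08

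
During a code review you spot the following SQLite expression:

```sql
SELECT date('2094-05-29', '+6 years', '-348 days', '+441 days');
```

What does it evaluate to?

Adding +6 years to 2094-05-29 gives 2100-05-29.
Applying '-348 days' to 2100-05-29: counting 348 days back gives 2099-06-15.
Applying '+441 days' to 2099-06-15: counting 441 days forward gives 2100-08-30.

2100-08-30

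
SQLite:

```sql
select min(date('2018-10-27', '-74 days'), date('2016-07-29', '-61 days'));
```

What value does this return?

date('2018-10-27', '-74 days') → 2018-08-14.
date('2016-07-29', '-61 days') → 2016-05-29.
Earlier of the two is 2016-05-29.

2016-05-29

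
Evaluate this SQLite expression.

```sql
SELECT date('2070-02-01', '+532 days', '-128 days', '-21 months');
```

2069-06-12

Applying '+532 days' to 2070-02-01: counting 532 days forward gives 2071-07-18.
Applying '-128 days' to 2071-07-18: counting 128 days back gives 2071-03-12.
Adding -21 months to 2071-03-12 gives 2069-06-12.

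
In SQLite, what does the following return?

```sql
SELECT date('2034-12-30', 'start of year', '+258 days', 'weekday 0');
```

2034-09-17

`start of year` rewinds 2034-12-30 to 2034-01-01.
Applying '+258 days' to 2034-01-01: counting 258 days forward gives 2034-09-16.
`weekday 0` advances to the next Sunday; 2034-09-16 is a Saturday, so it moves forward to 2034-09-17.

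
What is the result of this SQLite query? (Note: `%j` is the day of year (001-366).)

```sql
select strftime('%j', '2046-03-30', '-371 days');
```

First apply '-371 days': 2046-03-30 → 2045-03-24.
Day-of-year for 2045-03-24: days since 2045-01-01 inclusive = 83, zero-padded to 083.

083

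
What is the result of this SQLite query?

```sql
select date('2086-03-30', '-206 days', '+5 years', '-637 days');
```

Applying '-206 days' to 2086-03-30: counting 206 days back gives 2085-09-05.
Adding +5 years to 2085-09-05 gives 2090-09-05.
Applying '-637 days' to 2090-09-05: counting 637 days back gives 2088-12-07.

2088-12-07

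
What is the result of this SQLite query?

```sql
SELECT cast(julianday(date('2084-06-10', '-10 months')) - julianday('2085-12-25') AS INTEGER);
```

-868

Adding -10 months to 2084-06-10 gives 2083-08-10.
21 days remain in August 2083 after the 10th (31 − 10).
Full months from September 2083 through November 2085 contribute their day counts.
Then 25 days into December 2085.
Total: 21 + 30 + 31 + 30 + 31 + 31 + 29 + 31 + 30 + 31 + 30 + 31 + 31 + 30 + 31 + 30 + 31 + 31 + 28 + 31 + 30 + 31 + 30 + 31 + 31 + 30 + 31 + 30 + 25 = 868.
The subtraction is earlier − later, so the result is −868 → -868.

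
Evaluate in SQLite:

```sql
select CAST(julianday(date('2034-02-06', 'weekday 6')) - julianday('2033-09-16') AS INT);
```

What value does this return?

`weekday 6` advances to the next Saturday; 2034-02-06 is a Monday, so it moves forward to 2034-02-11.
14 days remain in September 2033 after the 16th (30 − 16).
October 2033: 31 days.
November 2033: 30 days.
December 2033: 31 days.
January 2034: 31 days.
Then 11 days into February 2034.
Total: 14 + 31 + 30 + 31 + 31 + 11 = 148.

148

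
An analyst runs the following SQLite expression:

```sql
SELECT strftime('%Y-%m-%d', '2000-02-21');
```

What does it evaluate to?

2000-02-21

`%Y-%m-%d` extracts the ISO date: 2000-02-21.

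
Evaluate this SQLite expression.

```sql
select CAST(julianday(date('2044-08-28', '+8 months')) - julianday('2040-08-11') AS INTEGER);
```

1721

Adding +8 months to 2044-08-28 gives 2045-04-28.
20 days remain in August 2040 after the 11th (31 − 11).
Full months from September 2040 through March 2045 contribute their day counts.
Then 28 days into April 2045.
Total: 20 + 30 + 31 + 30 + 31 + 31 + 28 + 31 + 30 + 31 + 30 + 31 + 31 + 30 + 31 + 30 + 31 + 31 + 28 + 31 + 30 + 31 + 30 + 31 + 31 + 30 + 31 + 30 + 31 + 31 + 28 + 31 + 30 + 31 + 30 + 31 + 31 + 30 + 31 + 30 + 31 + 31 + 29 + 31 + 30 + 31 + 30 + 31 + 31 + 30 + 31 + 30 + 31 + 31 + 28 + 31 + 28 = 1721.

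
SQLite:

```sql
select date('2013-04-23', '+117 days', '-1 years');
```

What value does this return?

2012-08-18

Applying '+117 days' to 2013-04-23: counting 117 days forward gives 2013-08-18.
Adding -1 year to 2013-08-18 gives 2012-08-18.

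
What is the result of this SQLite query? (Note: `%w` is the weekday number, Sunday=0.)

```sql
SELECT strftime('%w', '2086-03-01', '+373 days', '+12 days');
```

First apply '+373 days', '+12 days': 2086-03-01 → 2087-03-21.
2087-03-21 is a Friday; with Sunday=0 that is 5.

5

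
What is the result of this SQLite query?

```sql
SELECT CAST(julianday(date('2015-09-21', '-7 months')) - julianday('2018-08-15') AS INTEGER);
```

Adding -7 months to 2015-09-21 gives 2015-02-21.
7 days remain in February 2015 after the 21st (28 − 21).
Full months from March 2015 through July 2018 contribute their day counts.
Then 15 days into August 2018.
Total: 7 + 31 + 30 + 31 + 30 + 31 + 31 + 30 + 31 + 30 + 31 + 31 + 29 + 31 + 30 + 31 + 30 + 31 + 31 + 30 + 31 + 30 + 31 + 31 + 28 + 31 + 30 + 31 + 30 + 31 + 31 + 30 + 31 + 30 + 31 + 31 + 28 + 31 + 30 + 31 + 30 + 31 + 15 = 1271.
The subtraction is earlier − later, so the result is −1271 → -1271.

-1271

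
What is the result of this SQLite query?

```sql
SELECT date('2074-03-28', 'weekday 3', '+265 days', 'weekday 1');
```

`weekday 3` advances to the next Wednesday; 2074-03-28 is already a Wednesday, so it stays at 2074-03-28.
Applying '+265 days' to 2074-03-28: counting 265 days forward gives 2074-12-18.
`weekday 1` advances to the next Monday; 2074-12-18 is a Tuesday, so it moves forward to 2074-12-24.

2074-12-24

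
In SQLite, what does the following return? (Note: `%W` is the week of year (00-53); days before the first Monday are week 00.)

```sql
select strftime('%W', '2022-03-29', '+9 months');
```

52

First apply '+9 months': 2022-03-29 → 2022-12-29.
2022-12-29 is a Thursday. SQLite's %W counts Mondays since the year started; the result is 52.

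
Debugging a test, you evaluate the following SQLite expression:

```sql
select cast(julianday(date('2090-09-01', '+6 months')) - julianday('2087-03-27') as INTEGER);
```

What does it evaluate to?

1435

Adding +6 months to 2090-09-01 gives 2091-03-01.
4 days remain in March 2087 after the 27th (31 − 27).
Full months from April 2087 through February 2091 contribute their day counts.
Then 1 day into March 2091.
Total: 4 + 30 + 31 + 30 + 31 + 31 + 30 + 31 + 30 + 31 + 31 + 29 + 31 + 30 + 31 + 30 + 31 + 31 + 30 + 31 + 30 + 31 + 31 + 28 + 31 + 30 + 31 + 30 + 31 + 31 + 30 + 31 + 30 + 31 + 31 + 28 + 31 + 30 + 31 + 30 + 31 + 31 + 30 + 31 + 30 + 31 + 31 + 28 + 1 = 1435.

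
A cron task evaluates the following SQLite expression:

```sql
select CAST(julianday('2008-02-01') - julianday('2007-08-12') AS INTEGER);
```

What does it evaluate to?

173

19 days remain in August 2007 after the 12th (31 − 12).
September 2007: 30 days.
October 2007: 31 days.
November 2007: 30 days.
December 2007: 31 days.
January 2008: 31 days.
Then 1 day into February 2008.
Total: 19 + 30 + 31 + 30 + 31 + 31 + 1 = 173.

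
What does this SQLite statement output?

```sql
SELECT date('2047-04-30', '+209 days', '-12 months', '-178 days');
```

2046-05-31

Applying '+209 days' to 2047-04-30: counting 209 days forward gives 2047-11-25.
Adding -12 months to 2047-11-25 gives 2046-11-25.
Applying '-178 days' to 2046-11-25: counting 178 days back gives 2046-05-31.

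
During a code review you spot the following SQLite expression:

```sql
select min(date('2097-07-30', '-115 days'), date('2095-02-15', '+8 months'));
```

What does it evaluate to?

date('2097-07-30', '-115 days') → 2097-04-06.
date('2095-02-15', '+8 months') → 2095-10-15.
Earlier of the two is 2095-10-15.

2095-10-15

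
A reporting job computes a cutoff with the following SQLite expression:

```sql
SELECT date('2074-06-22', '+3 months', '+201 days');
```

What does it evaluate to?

Adding +3 months to 2074-06-22 gives 2074-09-22.
Applying '+201 days' to 2074-09-22: counting 201 days forward gives 2075-04-11.

2075-04-11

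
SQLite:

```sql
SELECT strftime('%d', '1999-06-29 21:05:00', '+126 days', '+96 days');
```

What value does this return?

First apply '+126 days', '+96 days': 1999-06-29 21:05:00 → 2000-02-06 21:05:00.
`%d` extracts the 2-digit day of month: 06.

06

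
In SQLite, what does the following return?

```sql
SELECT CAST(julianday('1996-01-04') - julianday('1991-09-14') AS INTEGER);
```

1573

16 days remain in September 1991 after the 14th (30 − 14).
Full months from October 1991 through December 1995 contribute their day counts.
Then 4 days into January 1996.
Total: 16 + 31 + 30 + 31 + 31 + 29 + 31 + 30 + 31 + 30 + 31 + 31 + 30 + 31 + 30 + 31 + 31 + 28 + 31 + 30 + 31 + 30 + 31 + 31 + 30 + 31 + 30 + 31 + 31 + 28 + 31 + 30 + 31 + 30 + 31 + 31 + 30 + 31 + 30 + 31 + 31 + 28 + 31 + 30 + 31 + 30 + 31 + 31 + 30 + 31 + 30 + 31 + 4 = 1573.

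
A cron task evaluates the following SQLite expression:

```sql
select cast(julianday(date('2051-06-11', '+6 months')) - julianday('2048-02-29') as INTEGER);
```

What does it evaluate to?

Adding +6 months to 2051-06-11 gives 2051-12-11.
0 days remain in February 2048 after the 29th (29 − 29).
Full months from March 2048 through November 2051 contribute their day counts.
Then 11 days into December 2051.
Total: 0 + 31 + 30 + 31 + 30 + 31 + 31 + 30 + 31 + 30 + 31 + 31 + 28 + 31 + 30 + 31 + 30 + 31 + 31 + 30 + 31 + 30 + 31 + 31 + 28 + 31 + 30 + 31 + 30 + 31 + 31 + 30 + 31 + 30 + 31 + 31 + 28 + 31 + 30 + 31 + 30 + 31 + 31 + 30 + 31 + 30 + 11 = 1381.

1381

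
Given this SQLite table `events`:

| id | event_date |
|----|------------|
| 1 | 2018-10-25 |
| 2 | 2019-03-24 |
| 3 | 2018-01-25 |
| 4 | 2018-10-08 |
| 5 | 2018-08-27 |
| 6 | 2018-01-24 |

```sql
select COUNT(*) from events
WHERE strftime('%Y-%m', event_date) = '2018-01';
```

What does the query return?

2

Rows with year-month 2018-01: 2018-01-25, 2018-01-24 → 2.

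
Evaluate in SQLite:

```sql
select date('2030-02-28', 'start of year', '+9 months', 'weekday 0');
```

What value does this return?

`start of year` rewinds 2030-02-28 to 2030-01-01.
Adding +9 months to 2030-01-01 gives 2030-10-01.
`weekday 0` advances to the next Sunday; 2030-10-01 is a Tuesday, so it moves forward to 2030-10-06.

2030-10-06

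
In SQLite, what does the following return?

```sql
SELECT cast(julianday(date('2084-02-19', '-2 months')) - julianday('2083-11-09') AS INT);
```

40

Adding -2 months to 2084-02-19 gives 2083-12-19.
21 days remain in November 2083 after the 9th (30 − 9).
Then 19 days into December 2083.
Total: 21 + 19 = 40.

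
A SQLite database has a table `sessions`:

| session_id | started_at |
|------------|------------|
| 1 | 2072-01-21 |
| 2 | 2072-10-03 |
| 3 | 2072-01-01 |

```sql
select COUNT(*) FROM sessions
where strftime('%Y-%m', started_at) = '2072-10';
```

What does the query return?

Rows with year-month 2072-10: 2072-10-03 → 1.

1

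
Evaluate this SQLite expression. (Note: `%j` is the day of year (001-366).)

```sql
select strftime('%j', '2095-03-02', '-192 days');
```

234

First apply '-192 days': 2095-03-02 → 2094-08-22.
Day-of-year for 2094-08-22: days since 2094-01-01 inclusive = 234, zero-padded to 234.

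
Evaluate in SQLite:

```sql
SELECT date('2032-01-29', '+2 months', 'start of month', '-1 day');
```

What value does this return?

Adding +2 months to 2032-01-29 gives 2032-03-29.
`start of month` rewinds 2032-03-29 to 2032-03-01.
Going back 1 day from 2032-03-01 reaches 2032-02-29 (last day of February, 29 days).

2032-02-29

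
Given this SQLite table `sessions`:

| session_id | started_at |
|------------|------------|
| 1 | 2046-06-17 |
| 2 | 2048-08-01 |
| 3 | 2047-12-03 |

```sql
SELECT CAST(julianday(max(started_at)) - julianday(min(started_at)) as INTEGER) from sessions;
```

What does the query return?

MIN = 2046-06-17, MAX = 2048-08-01.
13 days remain in June 2046 after the 17th (30 − 17).
Full months from July 2046 through July 2048 contribute their day counts.
Then 1 day into August 2048.
Total: 13 + 31 + 31 + 30 + 31 + 30 + 31 + 31 + 28 + 31 + 30 + 31 + 30 + 31 + 31 + 30 + 31 + 30 + 31 + 31 + 29 + 31 + 30 + 31 + 30 + 31 + 1 = 776.

776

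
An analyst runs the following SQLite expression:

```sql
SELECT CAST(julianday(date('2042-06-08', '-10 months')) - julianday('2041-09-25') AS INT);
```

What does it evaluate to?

-48

Adding -10 months to 2042-06-08 gives 2041-08-08.
23 days remain in August 2041 after the 8th (31 − 8).
Then 25 days into September 2041.
Total: 23 + 25 = 48.
The subtraction is earlier − later, so the result is −48 → -48.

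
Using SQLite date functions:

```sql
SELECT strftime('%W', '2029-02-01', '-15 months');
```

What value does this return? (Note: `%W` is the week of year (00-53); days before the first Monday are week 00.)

44

First apply '-15 months': 2029-02-01 → 2027-11-01.
2027-11-01 is a Monday. SQLite's %W counts Mondays since the year started; the result is 44.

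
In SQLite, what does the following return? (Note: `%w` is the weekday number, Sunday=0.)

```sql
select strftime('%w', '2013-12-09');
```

2013-12-09 is a Monday; with Sunday=0 that is 1.

1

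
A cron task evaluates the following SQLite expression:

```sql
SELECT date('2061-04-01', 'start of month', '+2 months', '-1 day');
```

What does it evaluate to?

`start of month` rewinds 2061-04-01 to 2061-04-01.
Adding +2 months to 2061-04-01 gives 2061-06-01.
Going back 1 day from 2061-06-01 reaches 2061-05-31 (last day of May, 31 days).

2061-05-31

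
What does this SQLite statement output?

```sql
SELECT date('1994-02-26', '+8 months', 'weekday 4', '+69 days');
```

Adding +8 months to 1994-02-26 gives 1994-10-26.
`weekday 4` advances to the next Thursday; 1994-10-26 is a Wednesday, so it moves forward to 1994-10-27.
Applying '+69 days' to 1994-10-27: counting 69 days forward gives 1995-01-04.

1995-01-04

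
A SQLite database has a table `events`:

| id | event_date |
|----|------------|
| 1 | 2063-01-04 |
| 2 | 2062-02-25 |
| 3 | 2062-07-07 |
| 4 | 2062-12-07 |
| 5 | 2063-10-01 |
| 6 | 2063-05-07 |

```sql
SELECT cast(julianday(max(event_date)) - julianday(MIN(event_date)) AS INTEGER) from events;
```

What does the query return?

MIN = 2062-02-25, MAX = 2063-10-01.
3 days remain in February 2062 after the 25th (28 − 25).
Full months from March 2062 through September 2063 contribute their day counts.
Then 1 day into October 2063.
Total: 3 + 31 + 30 + 31 + 30 + 31 + 31 + 30 + 31 + 30 + 31 + 31 + 28 + 31 + 30 + 31 + 30 + 31 + 31 + 30 + 1 = 583.

583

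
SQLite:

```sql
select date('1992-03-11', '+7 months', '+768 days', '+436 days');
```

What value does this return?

Adding +7 months to 1992-03-11 gives 1992-10-11.
Applying '+768 days' to 1992-10-11: counting 768 days forward gives 1994-11-18.
Applying '+436 days' to 1994-11-18: counting 436 days forward gives 1996-01-28.

1996-01-28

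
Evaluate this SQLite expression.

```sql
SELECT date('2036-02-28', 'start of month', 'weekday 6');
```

2036-02-02

`start of month` rewinds 2036-02-28 to 2036-02-01.
`weekday 6` advances to the next Saturday; 2036-02-01 is a Friday, so it moves forward to 2036-02-02.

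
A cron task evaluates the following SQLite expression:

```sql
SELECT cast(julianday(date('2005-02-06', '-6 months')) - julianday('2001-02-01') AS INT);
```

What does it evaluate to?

Adding -6 months to 2005-02-06 gives 2004-08-06.
27 days remain in February 2001 after the 1st (28 − 1).
Full months from March 2001 through July 2004 contribute their day counts.
Then 6 days into August 2004.
Total: 27 + 31 + 30 + 31 + 30 + 31 + 31 + 30 + 31 + 30 + 31 + 31 + 28 + 31 + 30 + 31 + 30 + 31 + 31 + 30 + 31 + 30 + 31 + 31 + 28 + 31 + 30 + 31 + 30 + 31 + 31 + 30 + 31 + 30 + 31 + 31 + 29 + 31 + 30 + 31 + 30 + 31 + 6 = 1282.

1282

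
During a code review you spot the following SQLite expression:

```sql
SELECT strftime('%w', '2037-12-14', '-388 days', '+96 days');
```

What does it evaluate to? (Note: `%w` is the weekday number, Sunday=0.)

First apply '-388 days', '+96 days': 2037-12-14 → 2037-02-25.
2037-02-25 is a Wednesday; with Sunday=0 that is 3.

3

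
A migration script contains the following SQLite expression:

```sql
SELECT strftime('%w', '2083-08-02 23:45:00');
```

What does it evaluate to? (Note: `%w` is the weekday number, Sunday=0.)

2083-08-02 is a Monday; with Sunday=0 that is 1.

1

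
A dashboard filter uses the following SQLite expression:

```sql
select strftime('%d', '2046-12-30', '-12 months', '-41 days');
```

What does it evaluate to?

First apply '-12 months', '-41 days': 2046-12-30 → 2045-11-19.
`%d` extracts the 2-digit day of month: 19.

19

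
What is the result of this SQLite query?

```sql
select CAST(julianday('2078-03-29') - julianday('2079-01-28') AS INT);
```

2 days remain in March 2078 after the 29th (31 − 29).
Full months from April 2078 through December 2078 contribute their day counts.
Then 28 days into January 2079.
Total: 2 + 30 + 31 + 30 + 31 + 31 + 30 + 31 + 30 + 31 + 28 = 305.
The subtraction is earlier − later, so the result is −305 → -305.

-305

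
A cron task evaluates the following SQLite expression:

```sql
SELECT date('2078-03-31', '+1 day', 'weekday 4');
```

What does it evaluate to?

March 2078 has 31 days; 0 remain after the 31st, so 1 days reach 2078-04-01.
`weekday 4` advances to the next Thursday; 2078-04-01 is a Friday, so it moves forward to 2078-04-07.

2078-04-07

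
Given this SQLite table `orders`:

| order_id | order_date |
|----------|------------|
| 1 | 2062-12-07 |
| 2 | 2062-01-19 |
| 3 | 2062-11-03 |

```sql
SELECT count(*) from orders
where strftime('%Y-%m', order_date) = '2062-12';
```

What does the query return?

Rows with year-month 2062-12: 2062-12-07 → 1.

1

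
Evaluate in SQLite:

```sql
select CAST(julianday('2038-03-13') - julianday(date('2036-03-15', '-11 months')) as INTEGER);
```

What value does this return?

1063

Adding -11 months to 2036-03-15 gives 2035-04-15.
15 days remain in April 2035 after the 15th (30 − 15).
Full months from May 2035 through February 2038 contribute their day counts.
Then 13 days into March 2038.
Total: 15 + 31 + 30 + 31 + 31 + 30 + 31 + 30 + 31 + 31 + 29 + 31 + 30 + 31 + 30 + 31 + 31 + 30 + 31 + 30 + 31 + 31 + 28 + 31 + 30 + 31 + 30 + 31 + 31 + 30 + 31 + 30 + 31 + 31 + 28 + 13 = 1063.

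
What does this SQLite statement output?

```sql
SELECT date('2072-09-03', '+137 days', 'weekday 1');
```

2073-01-23

Applying '+137 days' to 2072-09-03: counting 137 days forward gives 2073-01-18.
`weekday 1` advances to the next Monday; 2073-01-18 is a Wednesday, so it moves forward to 2073-01-23.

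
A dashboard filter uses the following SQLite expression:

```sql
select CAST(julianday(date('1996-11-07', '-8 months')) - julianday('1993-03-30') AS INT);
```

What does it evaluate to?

Adding -8 months to 1996-11-07 gives 1996-03-07.
1 day remains in March 1993 after the 30th (31 − 30).
Full months from April 1993 through February 1996 contribute their day counts.
Then 7 days into March 1996.
Total: 1 + 30 + 31 + 30 + 31 + 31 + 30 + 31 + 30 + 31 + 31 + 28 + 31 + 30 + 31 + 30 + 31 + 31 + 30 + 31 + 30 + 31 + 31 + 28 + 31 + 30 + 31 + 30 + 31 + 31 + 30 + 31 + 30 + 31 + 31 + 29 + 7 = 1073.

1073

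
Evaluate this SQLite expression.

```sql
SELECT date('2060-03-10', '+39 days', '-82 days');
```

2060-01-27

March 2060 has 31 days; 21 remain after the 10th, so 22 days reach 2060-04-01.
Advancing 17 more days within April lands on 2060-04-18.
Applying '-82 days' to 2060-04-18: counting 82 days back gives 2060-01-27.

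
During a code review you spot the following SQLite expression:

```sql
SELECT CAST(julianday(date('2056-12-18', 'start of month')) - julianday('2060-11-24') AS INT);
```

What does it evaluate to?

-1454

`start of month` rewinds 2056-12-18 to 2056-12-01.
30 days remain in December 2056 after the 1st (31 − 1).
Full months from January 2057 through October 2060 contribute their day counts.
Then 24 days into November 2060.
Total: 30 + 31 + 28 + 31 + 30 + 31 + 30 + 31 + 31 + 30 + 31 + 30 + 31 + 31 + 28 + 31 + 30 + 31 + 30 + 31 + 31 + 30 + 31 + 30 + 31 + 31 + 28 + 31 + 30 + 31 + 30 + 31 + 31 + 30 + 31 + 30 + 31 + 31 + 29 + 31 + 30 + 31 + 30 + 31 + 31 + 30 + 31 + 24 = 1454.
The subtraction is earlier − later, so the result is −1454 → -1454.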